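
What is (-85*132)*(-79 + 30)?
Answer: 549780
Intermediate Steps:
(-85*132)*(-79 + 30) = -11220*(-49) = 549780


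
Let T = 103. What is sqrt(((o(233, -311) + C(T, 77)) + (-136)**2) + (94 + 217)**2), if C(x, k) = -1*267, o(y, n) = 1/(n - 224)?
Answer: sqrt(32901563215)/535 ≈ 339.04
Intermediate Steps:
o(y, n) = 1/(-224 + n)
C(x, k) = -267
sqrt(((o(233, -311) + C(T, 77)) + (-136)**2) + (94 + 217)**2) = sqrt(((1/(-224 - 311) - 267) + (-136)**2) + (94 + 217)**2) = sqrt(((1/(-535) - 267) + 18496) + 311**2) = sqrt(((-1/535 - 267) + 18496) + 96721) = sqrt((-142846/535 + 18496) + 96721) = sqrt(9752514/535 + 96721) = sqrt(61498249/535) = sqrt(32901563215)/535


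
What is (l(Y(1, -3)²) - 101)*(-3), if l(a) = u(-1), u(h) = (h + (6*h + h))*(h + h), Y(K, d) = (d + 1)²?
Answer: 255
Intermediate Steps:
Y(K, d) = (1 + d)²
u(h) = 16*h² (u(h) = (h + 7*h)*(2*h) = (8*h)*(2*h) = 16*h²)
l(a) = 16 (l(a) = 16*(-1)² = 16*1 = 16)
(l(Y(1, -3)²) - 101)*(-3) = (16 - 101)*(-3) = -85*(-3) = 255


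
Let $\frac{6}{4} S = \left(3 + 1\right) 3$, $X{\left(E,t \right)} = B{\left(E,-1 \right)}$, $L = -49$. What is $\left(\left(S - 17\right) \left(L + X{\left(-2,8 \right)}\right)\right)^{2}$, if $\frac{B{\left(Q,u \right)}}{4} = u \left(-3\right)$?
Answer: $110889$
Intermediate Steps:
$B{\left(Q,u \right)} = - 12 u$ ($B{\left(Q,u \right)} = 4 u \left(-3\right) = 4 \left(- 3 u\right) = - 12 u$)
$X{\left(E,t \right)} = 12$ ($X{\left(E,t \right)} = \left(-12\right) \left(-1\right) = 12$)
$S = 8$ ($S = \frac{2 \left(3 + 1\right) 3}{3} = \frac{2 \cdot 4 \cdot 3}{3} = \frac{2}{3} \cdot 12 = 8$)
$\left(\left(S - 17\right) \left(L + X{\left(-2,8 \right)}\right)\right)^{2} = \left(\left(8 - 17\right) \left(-49 + 12\right)\right)^{2} = \left(\left(-9\right) \left(-37\right)\right)^{2} = 333^{2} = 110889$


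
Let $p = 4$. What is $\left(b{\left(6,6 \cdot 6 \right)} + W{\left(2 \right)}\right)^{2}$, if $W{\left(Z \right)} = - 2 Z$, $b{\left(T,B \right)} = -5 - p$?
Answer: $169$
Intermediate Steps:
$b{\left(T,B \right)} = -9$ ($b{\left(T,B \right)} = -5 - 4 = -9$)
$\left(b{\left(6,6 \cdot 6 \right)} + W{\left(2 \right)}\right)^{2} = \left(-9 - 4\right)^{2} = \left(-13\right)^{2} = 169$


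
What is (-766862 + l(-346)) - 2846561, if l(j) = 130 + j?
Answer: -3613639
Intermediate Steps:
(-766862 + l(-346)) - 2846561 = (-766862 + (130 - 346)) - 2846561 = (-766862 - 216) - 2846561 = -767078 - 2846561 = -3613639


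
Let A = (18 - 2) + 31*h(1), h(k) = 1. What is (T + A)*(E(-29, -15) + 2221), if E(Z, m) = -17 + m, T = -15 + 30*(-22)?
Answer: -1374692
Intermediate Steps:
T = -675 (T = -15 - 660 = -675)
A = 47 (A = (18 - 2) + 31*1 = 16 + 31 = 47)
(T + A)*(E(-29, -15) + 2221) = (-675 + 47)*((-17 - 15) + 2221) = -628*(-32 + 2221) = -628*2189 = -1374692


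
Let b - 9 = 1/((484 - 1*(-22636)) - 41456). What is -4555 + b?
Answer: -83355457/18336 ≈ -4546.0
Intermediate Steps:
b = 165023/18336 (b = 9 + 1/((484 - 1*(-22636)) - 41456) = 9 + 1/((484 + 22636) - 41456) = 9 + 1/(23120 - 41456) = 9 + 1/(-18336) = 9 - 1/18336 = 165023/18336 ≈ 8.9999)
-4555 + b = -4555 + 165023/18336 = -83355457/18336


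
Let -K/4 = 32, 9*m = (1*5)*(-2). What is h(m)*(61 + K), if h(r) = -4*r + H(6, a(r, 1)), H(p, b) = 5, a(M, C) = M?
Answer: -5695/9 ≈ -632.78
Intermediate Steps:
m = -10/9 (m = ((1*5)*(-2))/9 = (5*(-2))/9 = (1/9)*(-10) = -10/9 ≈ -1.1111)
K = -128 (K = -4*32 = -128)
h(r) = 5 - 4*r (h(r) = -4*r + 5 = 5 - 4*r)
h(m)*(61 + K) = (5 - 4*(-10/9))*(61 - 128) = (5 + 40/9)*(-67) = (85/9)*(-67) = -5695/9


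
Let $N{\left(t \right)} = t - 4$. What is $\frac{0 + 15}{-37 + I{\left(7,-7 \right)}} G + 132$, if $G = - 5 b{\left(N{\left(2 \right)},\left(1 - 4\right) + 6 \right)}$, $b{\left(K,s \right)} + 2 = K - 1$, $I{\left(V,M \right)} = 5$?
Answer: $\frac{3849}{32} \approx 120.28$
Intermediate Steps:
$N{\left(t \right)} = -4 + t$
$b{\left(K,s \right)} = -3 + K$ ($b{\left(K,s \right)} = -2 + \left(K - 1\right) = -2 + \left(-1 + K\right) = -3 + K$)
$G = 25$ ($G = - 5 \left(-3 + \left(-4 + 2\right)\right) = - 5 \left(-3 - 2\right) = \left(-5\right) \left(-5\right) = 25$)
$\frac{0 + 15}{-37 + I{\left(7,-7 \right)}} G + 132 = \frac{0 + 15}{-37 + 5} \cdot 25 + 132 = \frac{15}{-32} \cdot 25 + 132 = 15 \left(- \frac{1}{32}\right) 25 + 132 = \left(- \frac{15}{32}\right) 25 + 132 = - \frac{375}{32} + 132 = \frac{3849}{32}$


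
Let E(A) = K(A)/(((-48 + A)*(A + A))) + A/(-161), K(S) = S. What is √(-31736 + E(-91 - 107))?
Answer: I*√49780281908931/39606 ≈ 178.14*I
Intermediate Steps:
E(A) = 1/(2*(-48 + A)) - A/161 (E(A) = A/(((-48 + A)*(A + A))) + A/(-161) = A/(((-48 + A)*(2*A))) + A*(-1/161) = A/((2*A*(-48 + A))) - A/161 = A*(1/(2*A*(-48 + A))) - A/161 = 1/(2*(-48 + A)) - A/161)
√(-31736 + E(-91 - 107)) = √(-31736 + (161 - 2*(-91 - 107)² + 96*(-91 - 107))/(322*(-48 + (-91 - 107)))) = √(-31736 + (161 - 2*(-198)² + 96*(-198))/(322*(-48 - 198))) = √(-31736 + (1/322)*(161 - 2*39204 - 19008)/(-246)) = √(-31736 + (1/322)*(-1/246)*(161 - 78408 - 19008)) = √(-31736 + (1/322)*(-1/246)*(-97255)) = √(-31736 + 97255/79212) = √(-2513774777/79212) = I*√49780281908931/39606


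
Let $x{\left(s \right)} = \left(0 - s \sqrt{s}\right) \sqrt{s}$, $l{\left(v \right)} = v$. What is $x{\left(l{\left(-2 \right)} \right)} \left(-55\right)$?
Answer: $220$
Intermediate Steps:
$x{\left(s \right)} = - s^{2}$ ($x{\left(s \right)} = \left(0 - s^{\frac{3}{2}}\right) \sqrt{s} = - s^{\frac{3}{2}} \sqrt{s} = - s^{2}$)
$x{\left(l{\left(-2 \right)} \right)} \left(-55\right) = - \left(-2\right)^{2} \left(-55\right) = \left(-1\right) 4 \left(-55\right) = \left(-4\right) \left(-55\right) = 220$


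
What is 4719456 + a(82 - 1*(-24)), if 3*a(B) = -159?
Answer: 4719403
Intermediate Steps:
a(B) = -53 (a(B) = (⅓)*(-159) = -53)
4719456 + a(82 - 1*(-24)) = 4719456 - 53 = 4719403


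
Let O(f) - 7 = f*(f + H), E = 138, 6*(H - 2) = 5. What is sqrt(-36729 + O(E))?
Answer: I*sqrt(17287) ≈ 131.48*I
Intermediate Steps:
H = 17/6 (H = 2 + (1/6)*5 = 2 + 5/6 = 17/6 ≈ 2.8333)
O(f) = 7 + f*(17/6 + f) (O(f) = 7 + f*(f + 17/6) = 7 + f*(17/6 + f))
sqrt(-36729 + O(E)) = sqrt(-36729 + (7 + 138**2 + (17/6)*138)) = sqrt(-36729 + (7 + 19044 + 391)) = sqrt(-36729 + 19442) = sqrt(-17287) = I*sqrt(17287)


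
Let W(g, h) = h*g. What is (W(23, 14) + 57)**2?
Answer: 143641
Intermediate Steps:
W(g, h) = g*h
(W(23, 14) + 57)**2 = (23*14 + 57)**2 = (322 + 57)**2 = 379**2 = 143641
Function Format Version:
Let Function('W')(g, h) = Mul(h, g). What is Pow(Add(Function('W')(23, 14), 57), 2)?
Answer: 143641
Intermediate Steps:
Function('W')(g, h) = Mul(g, h)
Pow(Add(Function('W')(23, 14), 57), 2) = Pow(Add(Mul(23, 14), 57), 2) = Pow(Add(322, 57), 2) = Pow(379, 2) = 143641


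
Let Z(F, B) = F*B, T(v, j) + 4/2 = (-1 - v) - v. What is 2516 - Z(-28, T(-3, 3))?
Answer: 2600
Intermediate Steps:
T(v, j) = -3 - 2*v (T(v, j) = -2 + ((-1 - v) - v) = -2 + (-1 - 2*v) = -3 - 2*v)
Z(F, B) = B*F
2516 - Z(-28, T(-3, 3)) = 2516 - (-3 - 2*(-3))*(-28) = 2516 - (-3 + 6)*(-28) = 2516 - 3*(-28) = 2516 - 1*(-84) = 2516 + 84 = 2600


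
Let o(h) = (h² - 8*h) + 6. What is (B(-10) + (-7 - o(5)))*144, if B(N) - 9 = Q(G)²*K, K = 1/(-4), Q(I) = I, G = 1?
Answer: 1548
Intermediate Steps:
o(h) = 6 + h² - 8*h
K = -¼ ≈ -0.25000
B(N) = 35/4 (B(N) = 9 + 1²*(-¼) = 9 + 1*(-¼) = 9 - ¼ = 35/4)
(B(-10) + (-7 - o(5)))*144 = (35/4 + (-7 - (6 + 5² - 8*5)))*144 = (35/4 + (-7 - (6 + 25 - 40)))*144 = (35/4 + (-7 - 1*(-9)))*144 = (35/4 + (-7 + 9))*144 = (35/4 + 2)*144 = (43/4)*144 = 1548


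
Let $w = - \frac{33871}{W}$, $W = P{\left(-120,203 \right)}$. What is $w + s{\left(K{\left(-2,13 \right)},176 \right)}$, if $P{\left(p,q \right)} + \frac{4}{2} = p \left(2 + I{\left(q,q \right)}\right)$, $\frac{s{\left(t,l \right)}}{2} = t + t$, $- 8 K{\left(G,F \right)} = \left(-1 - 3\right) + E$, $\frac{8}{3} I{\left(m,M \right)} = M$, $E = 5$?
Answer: $\frac{58365}{18754} \approx 3.1121$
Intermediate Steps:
$I{\left(m,M \right)} = \frac{3 M}{8}$
$K{\left(G,F \right)} = - \frac{1}{8}$ ($K{\left(G,F \right)} = - \frac{\left(-1 - 3\right) + 5}{8} = - \frac{-4 + 5}{8} = \left(- \frac{1}{8}\right) 1 = - \frac{1}{8}$)
$s{\left(t,l \right)} = 4 t$ ($s{\left(t,l \right)} = 2 \left(t + t\right) = 2 \cdot 2 t = 4 t$)
$P{\left(p,q \right)} = -2 + p \left(2 + \frac{3 q}{8}\right)$
$W = -9377$ ($W = -2 + 2 \left(-120\right) + \frac{3}{8} \left(-120\right) 203 = -2 - 240 - 9135 = -9377$)
$w = \frac{33871}{9377}$ ($w = - \frac{33871}{-9377} = \left(-33871\right) \left(- \frac{1}{9377}\right) = \frac{33871}{9377} \approx 3.6121$)
$w + s{\left(K{\left(-2,13 \right)},176 \right)} = \frac{33871}{9377} + 4 \left(- \frac{1}{8}\right) = \frac{33871}{9377} - \frac{1}{2} = \frac{58365}{18754}$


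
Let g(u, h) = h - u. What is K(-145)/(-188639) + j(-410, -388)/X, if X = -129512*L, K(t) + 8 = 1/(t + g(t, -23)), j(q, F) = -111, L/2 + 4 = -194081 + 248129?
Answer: 2590239810727/60736087565988032 ≈ 4.2647e-5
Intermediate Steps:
L = 108088 (L = -8 + 2*(-194081 + 248129) = -8 + 2*54048 = -8 + 108096 = 108088)
K(t) = -185/23 (K(t) = -8 + 1/(t + (-23 - t)) = -8 + 1/(-23) = -8 - 1/23 = -185/23)
X = -13998693056 (X = -129512/(1/108088) = -129512/1/108088 = -129512*108088 = -13998693056)
K(-145)/(-188639) + j(-410, -388)/X = -185/23/(-188639) - 111/(-13998693056) = -185/23*(-1/188639) - 111*(-1/13998693056) = 185/4338697 + 111/13998693056 = 2590239810727/60736087565988032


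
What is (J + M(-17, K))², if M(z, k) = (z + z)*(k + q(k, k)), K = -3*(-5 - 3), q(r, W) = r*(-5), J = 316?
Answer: 12816400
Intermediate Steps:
q(r, W) = -5*r
K = 24 (K = -3*(-8) = 24)
M(z, k) = -8*k*z (M(z, k) = (z + z)*(k - 5*k) = (2*z)*(-4*k) = -8*k*z)
(J + M(-17, K))² = (316 - 8*24*(-17))² = (316 + 3264)² = 3580² = 12816400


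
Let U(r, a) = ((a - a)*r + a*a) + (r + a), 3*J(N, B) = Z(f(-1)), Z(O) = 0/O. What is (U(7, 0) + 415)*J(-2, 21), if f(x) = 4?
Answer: 0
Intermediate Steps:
Z(O) = 0
J(N, B) = 0 (J(N, B) = (⅓)*0 = 0)
U(r, a) = a + r + a² (U(r, a) = (0*r + a²) + (a + r) = (0 + a²) + (a + r) = a² + (a + r) = a + r + a²)
(U(7, 0) + 415)*J(-2, 21) = ((0 + 7 + 0²) + 415)*0 = ((0 + 7 + 0) + 415)*0 = (7 + 415)*0 = 422*0 = 0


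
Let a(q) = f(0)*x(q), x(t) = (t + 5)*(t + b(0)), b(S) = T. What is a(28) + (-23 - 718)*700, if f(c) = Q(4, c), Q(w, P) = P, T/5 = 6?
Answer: -518700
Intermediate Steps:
T = 30 (T = 5*6 = 30)
b(S) = 30
x(t) = (5 + t)*(30 + t) (x(t) = (t + 5)*(t + 30) = (5 + t)*(30 + t))
f(c) = c
a(q) = 0 (a(q) = 0*(150 + q² + 35*q) = 0)
a(28) + (-23 - 718)*700 = 0 + (-23 - 718)*700 = 0 - 741*700 = 0 - 518700 = -518700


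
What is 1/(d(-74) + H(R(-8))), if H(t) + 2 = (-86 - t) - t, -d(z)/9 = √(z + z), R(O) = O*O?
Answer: I/(18*(√37 - 12*I)) ≈ -0.0036832 + 0.001867*I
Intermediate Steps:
R(O) = O²
d(z) = -9*√2*√z (d(z) = -9*√(z + z) = -9*√2*√z)
H(t) = -88 - 2*t (H(t) = -2 + ((-86 - t) - t) = -2 + (-86 - 2*t) = -88 - 2*t)
1/(d(-74) + H(R(-8))) = 1/(-9*√2*√(-74) + (-88 - 2*(-8)²)) = 1/(-9*√2*I*√74 + (-88 - 2*64)) = 1/(-18*I*√37 + (-88 - 128)) = 1/(-18*I*√37 - 216) = 1/(-216 - 18*I*√37)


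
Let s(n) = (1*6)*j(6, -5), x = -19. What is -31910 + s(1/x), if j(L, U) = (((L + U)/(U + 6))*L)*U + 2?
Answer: -32078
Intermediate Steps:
j(L, U) = 2 + L*U*(L + U)/(6 + U) (j(L, U) = (((L + U)/(6 + U))*L)*U + 2 = (L*(L + U)/(6 + U))*U + 2 = L*U*(L + U)/(6 + U) + 2 = 2 + L*U*(L + U)/(6 + U))
s(n) = -168 (s(n) = (1*6)*((12 + 2*(-5) + 6*(-5)² - 5*6²)/(6 - 5)) = 6*((12 - 10 + 6*25 - 5*36)/1) = 6*(1*(12 - 10 + 150 - 180)) = 6*(1*(-28)) = 6*(-28) = -168)
-31910 + s(1/x) = -31910 - 168 = -32078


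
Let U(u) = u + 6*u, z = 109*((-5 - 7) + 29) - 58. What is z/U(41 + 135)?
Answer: 1795/1232 ≈ 1.4570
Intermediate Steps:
z = 1795 (z = 109*(-12 + 29) - 58 = 109*17 - 58 = 1853 - 58 = 1795)
U(u) = 7*u
z/U(41 + 135) = 1795/((7*(41 + 135))) = 1795/((7*176)) = 1795/1232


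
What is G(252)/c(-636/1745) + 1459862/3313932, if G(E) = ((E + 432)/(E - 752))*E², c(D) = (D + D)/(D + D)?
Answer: -17993207434369/207120750 ≈ -86873.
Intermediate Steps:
c(D) = 1 (c(D) = (2*D)/((2*D)) = (2*D)*(1/(2*D)) = 1)
G(E) = E²*(432 + E)/(-752 + E) (G(E) = ((432 + E)/(-752 + E))*E² = E²*(432 + E)/(-752 + E))
G(252)/c(-636/1745) + 1459862/3313932 = (252²*(432 + 252)/(-752 + 252))/1 + 1459862/3313932 = (63504*684/(-500))*1 + 1459862*(1/3313932) = (63504*(-1/500)*684)*1 + 729931/1656966 = -10859184/125*1 + 729931/1656966 = -10859184/125 + 729931/1656966 = -17993207434369/207120750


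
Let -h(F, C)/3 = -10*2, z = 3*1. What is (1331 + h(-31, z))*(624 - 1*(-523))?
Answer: 1595477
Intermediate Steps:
z = 3
h(F, C) = 60 (h(F, C) = -(-30)*2 = -3*(-20) = 60)
(1331 + h(-31, z))*(624 - 1*(-523)) = (1331 + 60)*(624 - 1*(-523)) = 1391*(624 + 523) = 1391*1147 = 1595477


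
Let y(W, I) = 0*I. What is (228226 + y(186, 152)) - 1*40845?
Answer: 187381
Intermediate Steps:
y(W, I) = 0
(228226 + y(186, 152)) - 1*40845 = (228226 + 0) - 1*40845 = 228226 - 40845 = 187381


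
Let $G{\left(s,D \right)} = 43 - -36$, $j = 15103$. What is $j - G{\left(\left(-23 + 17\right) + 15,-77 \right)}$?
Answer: $15024$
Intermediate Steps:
$G{\left(s,D \right)} = 79$ ($G{\left(s,D \right)} = 43 + 36 = 79$)
$j - G{\left(\left(-23 + 17\right) + 15,-77 \right)} = 15103 - 79 = 15024$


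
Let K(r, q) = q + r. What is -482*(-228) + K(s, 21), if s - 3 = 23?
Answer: 109943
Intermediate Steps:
s = 26 (s = 3 + 23 = 26)
-482*(-228) + K(s, 21) = -482*(-228) + (21 + 26) = 109896 + 47 = 109943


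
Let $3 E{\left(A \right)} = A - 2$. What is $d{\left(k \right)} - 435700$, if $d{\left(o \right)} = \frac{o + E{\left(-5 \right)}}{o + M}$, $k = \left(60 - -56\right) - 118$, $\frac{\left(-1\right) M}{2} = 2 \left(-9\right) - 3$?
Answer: $- \frac{52284013}{120} \approx -4.357 \cdot 10^{5}$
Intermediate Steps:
$M = 42$ ($M = - 2 \left(2 \left(-9\right) - 3\right) = - 2 \left(-18 - 3\right) = \left(-2\right) \left(-21\right) = 42$)
$k = -2$ ($k = \left(60 + 56\right) - 118 = 116 - 118 = -2$)
$E{\left(A \right)} = - \frac{2}{3} + \frac{A}{3}$ ($E{\left(A \right)} = \frac{A - 2}{3} = \frac{-2 + A}{3} = - \frac{2}{3} + \frac{A}{3}$)
$d{\left(o \right)} = \frac{- \frac{7}{3} + o}{42 + o}$ ($d{\left(o \right)} = \frac{o + \left(- \frac{2}{3} + \frac{1}{3} \left(-5\right)\right)}{o + 42} = \frac{o - \frac{7}{3}}{42 + o} = \frac{- \frac{7}{3} + o}{42 + o}$)
$d{\left(k \right)} - 435700 = \frac{- \frac{7}{3} - 2}{42 - 2} - 435700 = \frac{1}{40} \left(- \frac{13}{3}\right) - 435700 = - \frac{13}{120} - 435700 = - \frac{52284013}{120}$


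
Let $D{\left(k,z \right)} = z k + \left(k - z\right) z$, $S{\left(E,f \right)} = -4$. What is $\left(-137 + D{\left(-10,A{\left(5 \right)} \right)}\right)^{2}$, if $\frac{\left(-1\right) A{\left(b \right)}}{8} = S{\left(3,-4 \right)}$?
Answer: $3243601$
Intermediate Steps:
$A{\left(b \right)} = 32$ ($A{\left(b \right)} = \left(-8\right) \left(-4\right) = 32$)
$D{\left(k,z \right)} = k z + z \left(k - z\right)$
$\left(-137 + D{\left(-10,A{\left(5 \right)} \right)}\right)^{2} = \left(-137 + 32 \left(\left(-1\right) 32 + 2 \left(-10\right)\right)\right)^{2} = \left(-137 + 32 \left(-32 - 20\right)\right)^{2} = \left(-137 + 32 \left(-52\right)\right)^{2} = \left(-137 - 1664\right)^{2} = \left(-1801\right)^{2} = 3243601$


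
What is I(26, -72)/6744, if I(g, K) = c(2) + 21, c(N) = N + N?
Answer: 25/6744 ≈ 0.0037070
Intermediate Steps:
c(N) = 2*N
I(g, K) = 25 (I(g, K) = 2*2 + 21 = 4 + 21 = 25)
I(26, -72)/6744 = 25/6744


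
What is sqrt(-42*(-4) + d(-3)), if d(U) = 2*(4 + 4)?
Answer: 2*sqrt(46) ≈ 13.565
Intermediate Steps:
d(U) = 16 (d(U) = 2*8 = 16)
sqrt(-42*(-4) + d(-3)) = sqrt(-42*(-4) + 16) = sqrt(168 + 16) = sqrt(184) = 2*sqrt(46)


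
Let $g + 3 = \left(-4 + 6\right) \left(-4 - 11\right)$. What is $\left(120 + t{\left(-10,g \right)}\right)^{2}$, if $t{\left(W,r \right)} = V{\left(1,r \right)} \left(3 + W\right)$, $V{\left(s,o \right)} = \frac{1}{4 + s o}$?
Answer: $\frac{12159169}{841} \approx 14458.0$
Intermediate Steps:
$V{\left(s,o \right)} = \frac{1}{4 + o s}$
$g = -33$ ($g = -3 + \left(-4 + 6\right) \left(-4 - 11\right) = -3 + 2 \left(-15\right) = -3 - 30 = -33$)
$t{\left(W,r \right)} = \frac{3 + W}{4 + r}$ ($t{\left(W,r \right)} = \frac{3 + W}{4 + r 1} = \frac{3 + W}{4 + r}$)
$\left(120 + t{\left(-10,g \right)}\right)^{2} = \left(120 + \frac{3 - 10}{4 - 33}\right)^{2} = \left(120 + \frac{1}{-29} \left(-7\right)\right)^{2} = \left(120 - - \frac{7}{29}\right)^{2} = \left(120 + \frac{7}{29}\right)^{2} = \left(\frac{3487}{29}\right)^{2} = \frac{12159169}{841}$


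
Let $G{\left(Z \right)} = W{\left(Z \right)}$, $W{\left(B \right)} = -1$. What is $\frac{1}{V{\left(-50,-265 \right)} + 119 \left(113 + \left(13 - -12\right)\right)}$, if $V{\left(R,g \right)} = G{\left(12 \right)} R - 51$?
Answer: $\frac{1}{16421} \approx 6.0898 \cdot 10^{-5}$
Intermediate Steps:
$G{\left(Z \right)} = -1$
$V{\left(R,g \right)} = -51 - R$ ($V{\left(R,g \right)} = - R - 51 = -51 - R$)
$\frac{1}{V{\left(-50,-265 \right)} + 119 \left(113 + \left(13 - -12\right)\right)} = \frac{1}{\left(-51 - -50\right) + 119 \left(113 + \left(13 - -12\right)\right)} = \frac{1}{\left(-51 + 50\right) + 119 \left(113 + \left(13 + 12\right)\right)} = \frac{1}{-1 + 119 \left(113 + 25\right)} = \frac{1}{-1 + 119 \cdot 138} = \frac{1}{-1 + 16422} = \frac{1}{16421}$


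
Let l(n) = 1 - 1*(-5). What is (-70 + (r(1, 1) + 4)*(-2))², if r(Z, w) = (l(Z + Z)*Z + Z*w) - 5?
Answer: 6724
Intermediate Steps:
l(n) = 6 (l(n) = 1 + 5 = 6)
r(Z, w) = -5 + 6*Z + Z*w (r(Z, w) = (6*Z + Z*w) - 5 = -5 + 6*Z + Z*w)
(-70 + (r(1, 1) + 4)*(-2))² = (-70 + ((-5 + 6*1 + 1*1) + 4)*(-2))² = (-70 + ((-5 + 6 + 1) + 4)*(-2))² = (-70 + (2 + 4)*(-2))² = (-70 + 6*(-2))² = (-70 - 12)² = (-82)² = 6724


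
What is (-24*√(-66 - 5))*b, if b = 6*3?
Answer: -432*I*√71 ≈ -3640.1*I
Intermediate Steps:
b = 18
(-24*√(-66 - 5))*b = -24*√(-66 - 5)*18 = -24*I*√71*18 = -432*I*√71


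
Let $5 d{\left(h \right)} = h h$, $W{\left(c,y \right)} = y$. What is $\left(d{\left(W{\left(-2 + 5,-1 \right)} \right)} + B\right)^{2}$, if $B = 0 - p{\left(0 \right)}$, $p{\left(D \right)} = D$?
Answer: $\frac{1}{25} \approx 0.04$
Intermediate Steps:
$d{\left(h \right)} = \frac{h^{2}}{5}$ ($d{\left(h \right)} = \frac{h h}{5} = \frac{h^{2}}{5}$)
$B = 0$ ($B = 0 - 0 = 0 + 0 = 0$)
$\left(d{\left(W{\left(-2 + 5,-1 \right)} \right)} + B\right)^{2} = \left(\frac{\left(-1\right)^{2}}{5} + 0\right)^{2} = \left(\frac{1}{5} \cdot 1 + 0\right)^{2} = \left(\frac{1}{5} + 0\right)^{2} = \left(\frac{1}{5}\right)^{2} = \frac{1}{25}$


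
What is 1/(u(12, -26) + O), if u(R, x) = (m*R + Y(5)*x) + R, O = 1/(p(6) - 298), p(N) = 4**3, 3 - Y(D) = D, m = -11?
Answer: -234/15913 ≈ -0.014705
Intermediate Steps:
Y(D) = 3 - D
p(N) = 64
O = -1/234 (O = 1/(64 - 298) = 1/(-234) = -1/234 ≈ -0.0042735)
u(R, x) = -10*R - 2*x (u(R, x) = (-11*R + (3 - 1*5)*x) + R = (-11*R + (3 - 5)*x) + R = (-11*R - 2*x) + R = -10*R - 2*x)
1/(u(12, -26) + O) = 1/((-10*12 - 2*(-26)) - 1/234) = 1/((-120 + 52) - 1/234) = 1/(-68 - 1/234) = 1/(-15913/234) = -234/15913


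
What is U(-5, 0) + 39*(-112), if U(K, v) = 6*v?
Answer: -4368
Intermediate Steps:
U(-5, 0) + 39*(-112) = 6*0 + 39*(-112) = 0 - 4368 = -4368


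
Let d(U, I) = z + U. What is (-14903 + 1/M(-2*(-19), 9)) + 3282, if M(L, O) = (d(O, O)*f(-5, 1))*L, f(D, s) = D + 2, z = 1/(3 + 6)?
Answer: -36211039/3116 ≈ -11621.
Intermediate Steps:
z = 1/9 ≈ 0.11111
d(U, I) = 1/9 + U
f(D, s) = 2 + D
M(L, O) = L*(-1/3 - 3*O) (M(L, O) = ((1/9 + O)*(2 - 5))*L = ((1/9 + O)*(-3))*L = (-1/3 - 3*O)*L = L*(-1/3 - 3*O))
(-14903 + 1/M(-2*(-19), 9)) + 3282 = (-14903 + 1/(-(-2*(-19))*(1 + 9*9)/3)) + 3282 = (-14903 + 1/(-1/3*38*(1 + 81))) + 3282 = (-14903 + 1/(-1/3*38*82)) + 3282 = (-14903 + 1/(-3116/3)) + 3282 = (-14903 - 3/3116) + 3282 = -46437751/3116 + 3282 = -36211039/3116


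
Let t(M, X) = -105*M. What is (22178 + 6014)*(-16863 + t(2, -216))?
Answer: -481322016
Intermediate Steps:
(22178 + 6014)*(-16863 + t(2, -216)) = (22178 + 6014)*(-16863 - 105*2) = 28192*(-16863 - 210) = 28192*(-17073) = -481322016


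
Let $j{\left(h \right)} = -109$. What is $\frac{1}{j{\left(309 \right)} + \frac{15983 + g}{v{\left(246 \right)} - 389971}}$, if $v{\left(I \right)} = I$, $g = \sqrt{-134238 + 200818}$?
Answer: $- \frac{4140439179450}{451477673967371} + \frac{389725 \sqrt{16645}}{902955347934742} \approx -0.0091708$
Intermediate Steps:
$g = 2 \sqrt{16645}$ ($g = \sqrt{66580} = 2 \sqrt{16645} \approx 258.03$)
$\frac{1}{j{\left(309 \right)} + \frac{15983 + g}{v{\left(246 \right)} - 389971}} = \frac{1}{-109 + \frac{15983 + 2 \sqrt{16645}}{246 - 389971}} = \frac{1}{-109 + \frac{15983 + 2 \sqrt{16645}}{-389725}} = \frac{1}{-109 + \left(15983 + 2 \sqrt{16645}\right) \left(- \frac{1}{389725}\right)} = \frac{1}{-109 - \left(\frac{15983}{389725} + \frac{2 \sqrt{16645}}{389725}\right)} = \frac{1}{- \frac{42496008}{389725} - \frac{2 \sqrt{16645}}{389725}}$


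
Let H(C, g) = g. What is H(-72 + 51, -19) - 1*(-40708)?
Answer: 40689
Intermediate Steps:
H(-72 + 51, -19) - 1*(-40708) = -19 - 1*(-40708) = -19 + 40708 = 40689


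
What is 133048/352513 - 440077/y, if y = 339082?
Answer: -110018681565/119530813066 ≈ -0.92042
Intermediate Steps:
133048/352513 - 440077/y = 133048/352513 - 440077/339082 = -110018681565/119530813066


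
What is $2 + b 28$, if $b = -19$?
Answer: $-530$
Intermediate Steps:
$2 + b 28 = 2 - 532 = -530$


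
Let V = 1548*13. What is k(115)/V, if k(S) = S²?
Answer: 13225/20124 ≈ 0.65718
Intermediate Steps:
V = 20124
k(115)/V = 115²/20124 = 13225*(1/20124) = 13225/20124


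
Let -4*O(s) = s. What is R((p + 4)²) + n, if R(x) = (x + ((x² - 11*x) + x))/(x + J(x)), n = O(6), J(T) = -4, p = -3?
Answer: 7/6 ≈ 1.1667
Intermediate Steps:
O(s) = -s/4
n = -3/2 (n = -¼*6 = -3/2 ≈ -1.5000)
R(x) = (x² - 9*x)/(-4 + x) (R(x) = (x + ((x² - 11*x) + x))/(x - 4) = (x + (x² - 10*x))/(-4 + x) = (x² - 9*x)/(-4 + x))
R((p + 4)²) + n = (-3 + 4)²*(-9 + (-3 + 4)²)/(-4 + (-3 + 4)²) - 3/2 = 1²*(-9 + 1²)/(-4 + 1²) - 3/2 = 1*(-9 + 1)/(-4 + 1) - 3/2 = 1*(-8)/(-3) - 3/2 = 1*(-⅓)*(-8) - 3/2 = 8/3 - 3/2 = 7/6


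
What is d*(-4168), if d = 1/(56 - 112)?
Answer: 521/7 ≈ 74.429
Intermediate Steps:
d = -1/56 (d = 1/(-56) = -1/56 ≈ -0.017857)
d*(-4168) = -1/56*(-4168) = 521/7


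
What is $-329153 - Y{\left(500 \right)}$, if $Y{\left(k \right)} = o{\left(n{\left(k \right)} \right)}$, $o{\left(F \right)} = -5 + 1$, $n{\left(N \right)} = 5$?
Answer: $-329149$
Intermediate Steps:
$o{\left(F \right)} = -4$
$Y{\left(k \right)} = -4$
$-329153 - Y{\left(500 \right)} = -329153 - -4 = -329153 + 4 = -329149$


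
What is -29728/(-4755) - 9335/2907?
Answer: 14010457/4607595 ≈ 3.0407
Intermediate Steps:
-29728/(-4755) - 9335/2907 = -29728*(-1/4755) - 9335*1/2907 = 29728/4755 - 9335/2907 = 14010457/4607595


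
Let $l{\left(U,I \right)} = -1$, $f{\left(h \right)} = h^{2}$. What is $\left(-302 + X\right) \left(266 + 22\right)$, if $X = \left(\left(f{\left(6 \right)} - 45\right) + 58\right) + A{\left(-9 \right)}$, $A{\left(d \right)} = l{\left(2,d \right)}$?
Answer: $-73152$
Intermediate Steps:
$A{\left(d \right)} = -1$
$X = 48$ ($X = \left(\left(6^{2} - 45\right) + 58\right) - 1 = \left(\left(36 - 45\right) + 58\right) - 1 = \left(-9 + 58\right) - 1 = 49 - 1 = 48$)
$\left(-302 + X\right) \left(266 + 22\right) = \left(-302 + 48\right) \left(266 + 22\right) = \left(-254\right) 288 = -73152$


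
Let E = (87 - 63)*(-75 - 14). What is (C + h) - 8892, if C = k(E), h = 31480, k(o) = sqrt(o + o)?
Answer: 22588 + 4*I*sqrt(267) ≈ 22588.0 + 65.361*I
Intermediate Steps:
E = -2136 (E = 24*(-89) = -2136)
k(o) = sqrt(2)*sqrt(o) (k(o) = sqrt(2*o) = sqrt(2)*sqrt(o))
C = 4*I*sqrt(267) (C = sqrt(2)*sqrt(-2136) = sqrt(2)*(2*I*sqrt(534)) = 4*I*sqrt(267) ≈ 65.361*I)
(C + h) - 8892 = (4*I*sqrt(267) + 31480) - 8892 = (31480 + 4*I*sqrt(267)) - 8892 = 22588 + 4*I*sqrt(267)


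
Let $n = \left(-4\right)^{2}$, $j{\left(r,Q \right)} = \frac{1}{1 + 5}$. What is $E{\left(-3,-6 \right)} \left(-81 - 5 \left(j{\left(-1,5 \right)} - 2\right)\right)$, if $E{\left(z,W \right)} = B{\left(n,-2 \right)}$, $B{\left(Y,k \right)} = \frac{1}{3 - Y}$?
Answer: $\frac{431}{78} \approx 5.5256$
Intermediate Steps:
$j{\left(r,Q \right)} = \frac{1}{6}$
$n = 16$
$E{\left(z,W \right)} = - \frac{1}{13}$ ($E{\left(z,W \right)} = - \frac{1}{-3 + 16} = - \frac{1}{13}$)
$E{\left(-3,-6 \right)} \left(-81 - 5 \left(j{\left(-1,5 \right)} - 2\right)\right) = - \frac{-81 - 5 \left(\frac{1}{6} - 2\right)}{13} = - \frac{-81 - - \frac{55}{6}}{13} = - \frac{-81 + \frac{55}{6}}{13} = \left(- \frac{1}{13}\right) \left(- \frac{431}{6}\right) = \frac{431}{78}$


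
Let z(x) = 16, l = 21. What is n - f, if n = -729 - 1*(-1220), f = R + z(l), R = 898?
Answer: -423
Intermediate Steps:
f = 914 (f = 898 + 16 = 914)
n = 491 (n = -729 + 1220 = 491)
n - f = 491 - 1*914 = 491 - 914 = -423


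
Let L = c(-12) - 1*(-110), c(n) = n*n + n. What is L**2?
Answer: 58564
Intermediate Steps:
c(n) = n + n**2 (c(n) = n**2 + n = n + n**2)
L = 242 (L = -12*(1 - 12) - 1*(-110) = -12*(-11) + 110 = 132 + 110 = 242)
L**2 = 242**2 = 58564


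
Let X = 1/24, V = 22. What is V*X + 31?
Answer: 383/12 ≈ 31.917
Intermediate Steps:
X = 1/24 ≈ 0.041667
V*X + 31 = 22*(1/24) + 31 = 11/12 + 31 = 383/12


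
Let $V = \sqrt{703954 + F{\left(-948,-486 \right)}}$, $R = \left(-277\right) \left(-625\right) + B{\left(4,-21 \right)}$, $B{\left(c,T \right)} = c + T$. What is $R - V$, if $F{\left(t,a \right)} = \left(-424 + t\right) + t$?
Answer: $173108 - \sqrt{701634} \approx 1.7227 \cdot 10^{5}$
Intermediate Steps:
$F{\left(t,a \right)} = -424 + 2 t$
$B{\left(c,T \right)} = T + c$
$R = 173108$ ($R = \left(-277\right) \left(-625\right) + \left(-21 + 4\right) = 173125 - 17 = 173108$)
$V = \sqrt{701634}$ ($V = \sqrt{703954 + \left(-424 + 2 \left(-948\right)\right)} = \sqrt{703954 - 2320} = \sqrt{701634} \approx 837.64$)
$R - V = 173108 - \sqrt{701634}$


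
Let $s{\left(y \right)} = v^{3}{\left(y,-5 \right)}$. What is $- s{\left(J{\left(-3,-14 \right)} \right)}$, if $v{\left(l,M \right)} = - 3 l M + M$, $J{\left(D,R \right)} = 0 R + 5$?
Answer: $-343000$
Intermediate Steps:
$J{\left(D,R \right)} = 5$ ($J{\left(D,R \right)} = 0 + 5 = 5$)
$v{\left(l,M \right)} = M - 3 M l$ ($v{\left(l,M \right)} = - 3 M l + M = M - 3 M l$)
$s{\left(y \right)} = \left(-5 + 15 y\right)^{3}$ ($s{\left(y \right)} = \left(- 5 \left(1 - 3 y\right)\right)^{3} = \left(-5 + 15 y\right)^{3}$)
$- s{\left(J{\left(-3,-14 \right)} \right)} = - 125 \left(-1 + 3 \cdot 5\right)^{3} = - 125 \left(-1 + 15\right)^{3} = - 125 \cdot 14^{3} = - 125 \cdot 2744 = \left(-1\right) 343000 = -343000$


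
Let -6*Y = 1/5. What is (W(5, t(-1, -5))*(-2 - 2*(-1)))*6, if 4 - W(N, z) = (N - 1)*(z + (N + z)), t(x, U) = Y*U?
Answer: 0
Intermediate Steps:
Y = -1/30 (Y = -⅙/5 = -⅙*⅕ = -1/30 ≈ -0.033333)
t(x, U) = -U/30
W(N, z) = 4 - (-1 + N)*(N + 2*z) (W(N, z) = 4 - (N - 1)*(z + (N + z)) = 4 - (-1 + N)*(N + 2*z))
(W(5, t(-1, -5))*(-2 - 2*(-1)))*6 = ((4 + 5 - 1*5² + 2*(-1/30*(-5)) - 2*5*(-1/30*(-5)))*(-2 - 2*(-1)))*6 = ((4 + 5 - 1*25 + 2*(⅙) - 2*5*⅙)*(-2 + 2))*6 = ((4 + 5 - 25 + ⅓ - 5/3)*0)*6 = -52/3*0*6 = 0*6 = 0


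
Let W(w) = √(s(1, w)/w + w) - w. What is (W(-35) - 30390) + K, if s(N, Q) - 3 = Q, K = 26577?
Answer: -3778 + I*√41755/35 ≈ -3778.0 + 5.8383*I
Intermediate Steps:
s(N, Q) = 3 + Q
W(w) = √(w + (3 + w)/w) - w (W(w) = √((3 + w)/w + w) - w = √(w + (3 + w)/w) - w)
(W(-35) - 30390) + K = ((√(1 - 35 + 3/(-35)) - 1*(-35)) - 30390) + 26577 = ((√(1 - 35 + 3*(-1/35)) + 35) - 30390) + 26577 = ((√(1 - 35 - 3/35) + 35) - 30390) + 26577 = ((√(-1193/35) + 35) - 30390) + 26577 = ((I*√41755/35 + 35) - 30390) + 26577 = ((35 + I*√41755/35) - 30390) + 26577 = (-30355 + I*√41755/35) + 26577 = -3778 + I*√41755/35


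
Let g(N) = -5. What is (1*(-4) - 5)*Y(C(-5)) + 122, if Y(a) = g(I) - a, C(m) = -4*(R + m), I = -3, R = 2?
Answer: 275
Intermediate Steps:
C(m) = -8 - 4*m (C(m) = -4*(2 + m) = -8 - 4*m)
Y(a) = -5 - a
(1*(-4) - 5)*Y(C(-5)) + 122 = (1*(-4) - 5)*(-5 - (-8 - 4*(-5))) + 122 = (-4 - 5)*(-5 - (-8 + 20)) + 122 = -9*(-5 - 1*12) + 122 = -9*(-5 - 12) + 122 = -9*(-17) + 122 = 153 + 122 = 275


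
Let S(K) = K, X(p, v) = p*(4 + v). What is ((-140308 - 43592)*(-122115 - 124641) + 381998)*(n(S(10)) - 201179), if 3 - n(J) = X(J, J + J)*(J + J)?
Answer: -9346945850538448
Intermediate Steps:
n(J) = 3 - 2*J²*(4 + 2*J) (n(J) = 3 - J*(4 + (J + J))*(J + J) = 3 - J*(4 + 2*J)*2*J = 3 - 2*J²*(4 + 2*J))
((-140308 - 43592)*(-122115 - 124641) + 381998)*(n(S(10)) - 201179) = ((-140308 - 43592)*(-122115 - 124641) + 381998)*((3 - 4*10²*(2 + 10)) - 201179) = (-183900*(-246756) + 381998)*((3 - 4*100*12) - 201179) = (45378428400 + 381998)*((3 - 4800) - 201179) = 45378810398*(-4797 - 201179) = 45378810398*(-205976) = -9346945850538448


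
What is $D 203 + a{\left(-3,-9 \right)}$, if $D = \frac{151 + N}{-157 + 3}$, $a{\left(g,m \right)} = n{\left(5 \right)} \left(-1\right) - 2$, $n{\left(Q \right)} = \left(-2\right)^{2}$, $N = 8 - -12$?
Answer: $- \frac{5091}{22} \approx -231.41$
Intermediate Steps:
$N = 20$ ($N = 8 + 12 = 20$)
$n{\left(Q \right)} = 4$
$a{\left(g,m \right)} = -6$ ($a{\left(g,m \right)} = 4 \left(-1\right) - 2 = -4 - 2 = -6$)
$D = - \frac{171}{154}$ ($D = \frac{151 + 20}{-157 + 3} = \frac{171}{-154} = 171 \left(- \frac{1}{154}\right) = - \frac{171}{154} \approx -1.1104$)
$D 203 + a{\left(-3,-9 \right)} = \left(- \frac{171}{154}\right) 203 - 6 = - \frac{4959}{22} - 6 = - \frac{5091}{22}$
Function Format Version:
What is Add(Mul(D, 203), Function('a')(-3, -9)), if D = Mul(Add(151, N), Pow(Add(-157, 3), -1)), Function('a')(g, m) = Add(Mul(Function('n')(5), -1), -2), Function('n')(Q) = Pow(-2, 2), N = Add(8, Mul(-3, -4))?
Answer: Rational(-5091, 22) ≈ -231.41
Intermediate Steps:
N = 20 (N = Add(8, 12) = 20)
Function('n')(Q) = 4
Function('a')(g, m) = -6 (Function('a')(g, m) = Add(Mul(4, -1), -2) = Add(-4, -2) = -6)
D = Rational(-171, 154) (D = Mul(Add(151, 20), Pow(Add(-157, 3), -1)) = Mul(171, Pow(-154, -1)) = Mul(171, Rational(-1, 154)) = Rational(-171, 154) ≈ -1.1104)
Add(Mul(D, 203), Function('a')(-3, -9)) = Add(Mul(Rational(-171, 154), 203), -6) = Add(Rational(-4959, 22), -6) = Rational(-5091, 22)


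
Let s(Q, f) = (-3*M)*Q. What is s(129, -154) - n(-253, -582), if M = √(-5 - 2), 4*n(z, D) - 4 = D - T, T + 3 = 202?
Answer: 777/4 - 387*I*√7 ≈ 194.25 - 1023.9*I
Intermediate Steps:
T = 199 (T = -3 + 202 = 199)
n(z, D) = -195/4 + D/4 (n(z, D) = 1 + (D - 1*199)/4 = 1 + (D - 199)/4 = 1 + (-199 + D)/4 = 1 + (-199/4 + D/4) = -195/4 + D/4)
M = I*√7 (M = √(-7) = I*√7 ≈ 2.6458*I)
s(Q, f) = -3*I*Q*√7 (s(Q, f) = (-3*I*√7)*Q = -3*I*Q*√7)
s(129, -154) - n(-253, -582) = -3*I*129*√7 - (-195/4 + (¼)*(-582)) = -387*I*√7 - (-195/4 - 291/2) = -387*I*√7 - 1*(-777/4) = -387*I*√7 + 777/4 = 777/4 - 387*I*√7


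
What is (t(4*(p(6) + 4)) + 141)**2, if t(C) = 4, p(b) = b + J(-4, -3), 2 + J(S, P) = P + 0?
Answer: 21025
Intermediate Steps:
J(S, P) = -2 + P (J(S, P) = -2 + (P + 0) = -2 + P)
p(b) = -5 + b (p(b) = b + (-2 - 3) = b - 5 = -5 + b)
(t(4*(p(6) + 4)) + 141)**2 = (4 + 141)**2 = 145**2 = 21025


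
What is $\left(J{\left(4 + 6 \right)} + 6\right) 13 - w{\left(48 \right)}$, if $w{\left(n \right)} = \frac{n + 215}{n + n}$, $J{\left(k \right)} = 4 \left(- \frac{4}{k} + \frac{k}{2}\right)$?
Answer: $\frac{150941}{480} \approx 314.46$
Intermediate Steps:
$J{\left(k \right)} = - \frac{16}{k} + 2 k$ ($J{\left(k \right)} = 4 \left(- \frac{4}{k} + k \frac{1}{2}\right) = 4 \left(- \frac{4}{k} + \frac{k}{2}\right) = 4 \left(\frac{k}{2} - \frac{4}{k}\right) = - \frac{16}{k} + 2 k$)
$w{\left(n \right)} = \frac{215 + n}{2 n}$
$\left(J{\left(4 + 6 \right)} + 6\right) 13 - w{\left(48 \right)} = \left(\left(- \frac{16}{4 + 6} + 2 \left(4 + 6\right)\right) + 6\right) 13 - \frac{215 + 48}{2 \cdot 48} = \left(\left(- \frac{16}{10} + 2 \cdot 10\right) + 6\right) 13 - \frac{1}{2} \cdot \frac{1}{48} \cdot 263 = \left(\left(\left(-16\right) \frac{1}{10} + 20\right) + 6\right) 13 - \frac{263}{96} = \left(\left(- \frac{8}{5} + 20\right) + 6\right) 13 - \frac{263}{96} = \left(\frac{92}{5} + 6\right) 13 - \frac{263}{96} = \frac{122}{5} \cdot 13 - \frac{263}{96} = \frac{1586}{5} - \frac{263}{96} = \frac{150941}{480}$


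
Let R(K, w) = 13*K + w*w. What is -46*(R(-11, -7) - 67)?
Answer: 7406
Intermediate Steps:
R(K, w) = w**2 + 13*K (R(K, w) = 13*K + w**2 = w**2 + 13*K)
-46*(R(-11, -7) - 67) = -46*(((-7)**2 + 13*(-11)) - 67) = -46*((49 - 143) - 67) = -46*(-94 - 67) = -46*(-161) = 7406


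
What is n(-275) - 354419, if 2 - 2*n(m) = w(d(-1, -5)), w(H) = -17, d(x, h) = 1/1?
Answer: -708819/2 ≈ -3.5441e+5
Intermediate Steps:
d(x, h) = 1
n(m) = 19/2 (n(m) = 1 - ½*(-17) = 1 + 17/2 = 19/2)
n(-275) - 354419 = 19/2 - 354419 = -708819/2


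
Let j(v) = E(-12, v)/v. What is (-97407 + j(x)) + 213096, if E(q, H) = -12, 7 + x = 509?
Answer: 29037933/251 ≈ 1.1569e+5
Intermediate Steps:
x = 502 (x = -7 + 509 = 502)
j(v) = -12/v
(-97407 + j(x)) + 213096 = (-97407 - 12/502) + 213096 = (-97407 - 12*1/502) + 213096 = (-97407 - 6/251) + 213096 = -24449163/251 + 213096 = 29037933/251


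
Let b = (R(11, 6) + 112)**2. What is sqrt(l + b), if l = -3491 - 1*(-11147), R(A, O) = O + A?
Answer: sqrt(24297) ≈ 155.88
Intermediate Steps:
R(A, O) = A + O
l = 7656 (l = -3491 + 11147 = 7656)
b = 16641 (b = ((11 + 6) + 112)**2 = (17 + 112)**2 = 129**2 = 16641)
sqrt(l + b) = sqrt(7656 + 16641) = sqrt(24297)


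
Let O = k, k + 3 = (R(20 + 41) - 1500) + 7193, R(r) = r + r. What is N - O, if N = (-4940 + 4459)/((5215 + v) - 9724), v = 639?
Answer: -22491959/3870 ≈ -5811.9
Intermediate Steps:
R(r) = 2*r
N = 481/3870 (N = (-4940 + 4459)/((5215 + 639) - 9724) = -481/(5854 - 9724) = -481/(-3870) = -481*(-1/3870) = 481/3870 ≈ 0.12429)
k = 5812 (k = -3 + ((2*(20 + 41) - 1500) + 7193) = -3 + ((2*61 - 1500) + 7193) = -3 + ((122 - 1500) + 7193) = -3 + (-1378 + 7193) = -3 + 5815 = 5812)
O = 5812
N - O = 481/3870 - 1*5812 = 481/3870 - 5812 = -22491959/3870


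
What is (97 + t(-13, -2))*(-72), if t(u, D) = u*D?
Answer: -8856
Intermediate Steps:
t(u, D) = D*u
(97 + t(-13, -2))*(-72) = (97 - 2*(-13))*(-72) = (97 + 26)*(-72) = 123*(-72) = -8856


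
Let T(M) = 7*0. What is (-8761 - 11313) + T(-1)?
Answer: -20074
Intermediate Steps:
T(M) = 0
(-8761 - 11313) + T(-1) = (-8761 - 11313) + 0 = -20074 + 0 = -20074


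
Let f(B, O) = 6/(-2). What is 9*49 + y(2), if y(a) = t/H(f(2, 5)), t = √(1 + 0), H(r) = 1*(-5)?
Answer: 2204/5 ≈ 440.80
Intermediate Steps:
f(B, O) = -3 (f(B, O) = 6*(-½) = -3)
H(r) = -5
t = 1 (t = √1 = 1)
y(a) = -⅕ (y(a) = 1/(-5) = 1*(-⅕) = -⅕)
9*49 + y(2) = 9*49 - ⅕ = 441 - ⅕ = 2204/5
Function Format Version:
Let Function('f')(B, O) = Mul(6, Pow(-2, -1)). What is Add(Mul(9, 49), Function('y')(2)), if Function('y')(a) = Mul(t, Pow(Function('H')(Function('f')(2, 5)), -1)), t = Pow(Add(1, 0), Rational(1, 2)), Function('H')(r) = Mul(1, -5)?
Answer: Rational(2204, 5) ≈ 440.80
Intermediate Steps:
Function('f')(B, O) = -3 (Function('f')(B, O) = Mul(6, Rational(-1, 2)) = -3)
Function('H')(r) = -5
t = 1 (t = Pow(1, Rational(1, 2)) = 1)
Function('y')(a) = Rational(-1, 5) (Function('y')(a) = Mul(1, Pow(-5, -1)) = Mul(1, Rational(-1, 5)) = Rational(-1, 5))
Add(Mul(9, 49), Function('y')(2)) = Add(Mul(9, 49), Rational(-1, 5)) = Add(441, Rational(-1, 5)) = Rational(2204, 5)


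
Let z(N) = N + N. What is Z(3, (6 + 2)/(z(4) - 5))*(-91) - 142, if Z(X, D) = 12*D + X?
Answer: -3327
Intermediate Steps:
z(N) = 2*N
Z(X, D) = X + 12*D
Z(3, (6 + 2)/(z(4) - 5))*(-91) - 142 = (3 + 12*((6 + 2)/(2*4 - 5)))*(-91) - 142 = (3 + 12*(8/(8 - 5)))*(-91) - 142 = (3 + 12*(8/3))*(-91) - 142 = (3 + 32)*(-91) - 142 = 35*(-91) - 142 = -3185 - 142 = -3327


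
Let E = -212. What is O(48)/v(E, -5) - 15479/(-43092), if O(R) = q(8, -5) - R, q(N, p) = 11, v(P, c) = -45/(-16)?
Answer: -2757101/215460 ≈ -12.796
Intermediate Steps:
v(P, c) = 45/16 (v(P, c) = -45*(-1/16) = 45/16)
O(R) = 11 - R
O(48)/v(E, -5) - 15479/(-43092) = (11 - 1*48)/(45/16) - 15479/(-43092) = (11 - 48)*(16/45) - 15479*(-1/43092) = -37*16/45 + 15479/43092 = -592/45 + 15479/43092 = -2757101/215460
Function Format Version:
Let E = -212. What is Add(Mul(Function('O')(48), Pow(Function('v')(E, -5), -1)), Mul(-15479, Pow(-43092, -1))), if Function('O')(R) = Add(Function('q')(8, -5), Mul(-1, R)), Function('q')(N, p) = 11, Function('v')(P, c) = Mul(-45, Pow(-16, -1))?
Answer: Rational(-2757101, 215460) ≈ -12.796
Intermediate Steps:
Function('v')(P, c) = Rational(45, 16) (Function('v')(P, c) = Mul(-45, Rational(-1, 16)) = Rational(45, 16))
Function('O')(R) = Add(11, Mul(-1, R))
Add(Mul(Function('O')(48), Pow(Function('v')(E, -5), -1)), Mul(-15479, Pow(-43092, -1))) = Add(Mul(Add(11, Mul(-1, 48)), Pow(Rational(45, 16), -1)), Mul(-15479, Pow(-43092, -1))) = Add(Mul(Add(11, -48), Rational(16, 45)), Mul(-15479, Rational(-1, 43092))) = Add(Mul(-37, Rational(16, 45)), Rational(15479, 43092)) = Add(Rational(-592, 45), Rational(15479, 43092)) = Rational(-2757101, 215460)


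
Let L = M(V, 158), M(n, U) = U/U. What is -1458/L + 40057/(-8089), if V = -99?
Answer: -11833819/8089 ≈ -1463.0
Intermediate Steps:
M(n, U) = 1
L = 1
-1458/L + 40057/(-8089) = -1458/1 + 40057/(-8089) = -1458*1 + 40057*(-1/8089) = -1458 - 40057/8089 = -11833819/8089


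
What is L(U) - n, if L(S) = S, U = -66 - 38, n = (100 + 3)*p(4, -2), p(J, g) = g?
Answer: 102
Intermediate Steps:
n = -206 (n = (100 + 3)*(-2) = 103*(-2) = -206)
U = -104
L(U) - n = -104 - 1*(-206) = -104 + 206 = 102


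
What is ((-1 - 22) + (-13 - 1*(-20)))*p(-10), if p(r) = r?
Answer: 160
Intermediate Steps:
((-1 - 22) + (-13 - 1*(-20)))*p(-10) = ((-1 - 22) + (-13 - 1*(-20)))*(-10) = (-23 + (-13 + 20))*(-10) = (-23 + 7)*(-10) = -16*(-10) = 160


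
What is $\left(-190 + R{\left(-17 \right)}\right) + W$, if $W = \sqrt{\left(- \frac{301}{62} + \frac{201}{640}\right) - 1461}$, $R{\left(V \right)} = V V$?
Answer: $99 + \frac{i \sqrt{9013661990}}{2480} \approx 99.0 + 38.282 i$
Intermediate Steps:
$R{\left(V \right)} = V^{2}$
$W = \frac{i \sqrt{9013661990}}{2480}$ ($W = \sqrt{\left(\left(-301\right) \frac{1}{62} + 201 \cdot \frac{1}{640}\right) - 1461} = \sqrt{\left(- \frac{301}{62} + \frac{201}{640}\right) - 1461} = \sqrt{- \frac{90089}{19840} - 1461} = \sqrt{- \frac{29076329}{19840}} = \frac{i \sqrt{9013661990}}{2480} \approx 38.282 i$)
$\left(-190 + R{\left(-17 \right)}\right) + W = \left(-190 + \left(-17\right)^{2}\right) + \frac{i \sqrt{9013661990}}{2480} = \left(-190 + 289\right) + \frac{i \sqrt{9013661990}}{2480} = 99 + \frac{i \sqrt{9013661990}}{2480}$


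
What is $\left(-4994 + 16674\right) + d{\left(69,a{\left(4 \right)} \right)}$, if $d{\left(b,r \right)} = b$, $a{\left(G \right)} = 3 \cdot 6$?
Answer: $11749$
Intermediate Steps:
$a{\left(G \right)} = 18$
$\left(-4994 + 16674\right) + d{\left(69,a{\left(4 \right)} \right)} = \left(-4994 + 16674\right) + 69 = 11680 + 69 = 11749$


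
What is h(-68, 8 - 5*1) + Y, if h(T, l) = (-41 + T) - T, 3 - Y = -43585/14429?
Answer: -504717/14429 ≈ -34.979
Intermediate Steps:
Y = 86872/14429 (Y = 3 - (-43585)/14429 = 3 - 1*(-43585/14429) = 3 + 43585/14429 = 86872/14429 ≈ 6.0207)
h(T, l) = -41
h(-68, 8 - 5*1) + Y = -41 + 86872/14429 = -504717/14429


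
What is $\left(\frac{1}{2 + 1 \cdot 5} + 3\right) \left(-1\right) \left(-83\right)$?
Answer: $\frac{1826}{7} \approx 260.86$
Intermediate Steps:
$\left(\frac{1}{2 + 1 \cdot 5} + 3\right) \left(-1\right) \left(-83\right) = \left(\frac{1}{2 + 5} + 3\right) \left(-1\right) \left(-83\right) = \left(\frac{1}{7} + 3\right) \left(-1\right) \left(-83\right) = \frac{22}{7} \left(-1\right) \left(-83\right) = \left(- \frac{22}{7}\right) \left(-83\right) = \frac{1826}{7}$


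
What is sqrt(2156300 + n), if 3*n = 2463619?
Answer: 43*sqrt(14493)/3 ≈ 1725.5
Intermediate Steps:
n = 2463619/3 (n = (1/3)*2463619 = 2463619/3 ≈ 8.2121e+5)
sqrt(2156300 + n) = sqrt(2156300 + 2463619/3) = sqrt(8932519/3) = 43*sqrt(14493)/3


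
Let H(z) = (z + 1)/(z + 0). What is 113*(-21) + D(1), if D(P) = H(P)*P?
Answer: -2371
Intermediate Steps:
H(z) = (1 + z)/z
D(P) = 1 + P (D(P) = ((1 + P)/P)*P = 1 + P)
113*(-21) + D(1) = 113*(-21) + (1 + 1) = -2373 + 2 = -2371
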